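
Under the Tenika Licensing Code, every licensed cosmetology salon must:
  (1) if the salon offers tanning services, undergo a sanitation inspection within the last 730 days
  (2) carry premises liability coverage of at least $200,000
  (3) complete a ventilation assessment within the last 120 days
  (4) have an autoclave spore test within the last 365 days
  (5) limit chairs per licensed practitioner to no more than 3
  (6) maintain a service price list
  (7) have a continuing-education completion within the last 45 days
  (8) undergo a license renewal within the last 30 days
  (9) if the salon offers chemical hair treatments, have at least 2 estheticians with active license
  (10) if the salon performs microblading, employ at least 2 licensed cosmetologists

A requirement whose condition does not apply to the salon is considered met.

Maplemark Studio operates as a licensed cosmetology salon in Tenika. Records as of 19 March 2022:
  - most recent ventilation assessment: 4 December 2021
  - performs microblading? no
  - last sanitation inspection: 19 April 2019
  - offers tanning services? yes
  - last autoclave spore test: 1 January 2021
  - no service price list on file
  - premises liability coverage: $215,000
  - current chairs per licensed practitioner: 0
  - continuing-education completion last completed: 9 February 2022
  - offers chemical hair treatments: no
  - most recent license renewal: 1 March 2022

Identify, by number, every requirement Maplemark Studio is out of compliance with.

1, 4, 6

1. condition 'offers tanning services' holds; sanitation inspection 1065 days ago vs limit 730 → not met
2. premises liability coverage $215,000 ≥ $200,000 → met
3. ventilation assessment 105 days ago vs limit 120 → met
4. autoclave spore test 442 days ago vs limit 365 → not met
5. chairs per licensed practitioner 0 ≤ 3 → met
6. service price list absent → not met
7. continuing-education completion 38 days ago vs limit 45 → met
8. license renewal 18 days ago vs limit 30 → met
9. condition 'offers chemical hair treatments' does not hold → requirement n/a → met
10. condition 'performs microblading' does not hold → requirement n/a → met
Not met: 1, 4, 6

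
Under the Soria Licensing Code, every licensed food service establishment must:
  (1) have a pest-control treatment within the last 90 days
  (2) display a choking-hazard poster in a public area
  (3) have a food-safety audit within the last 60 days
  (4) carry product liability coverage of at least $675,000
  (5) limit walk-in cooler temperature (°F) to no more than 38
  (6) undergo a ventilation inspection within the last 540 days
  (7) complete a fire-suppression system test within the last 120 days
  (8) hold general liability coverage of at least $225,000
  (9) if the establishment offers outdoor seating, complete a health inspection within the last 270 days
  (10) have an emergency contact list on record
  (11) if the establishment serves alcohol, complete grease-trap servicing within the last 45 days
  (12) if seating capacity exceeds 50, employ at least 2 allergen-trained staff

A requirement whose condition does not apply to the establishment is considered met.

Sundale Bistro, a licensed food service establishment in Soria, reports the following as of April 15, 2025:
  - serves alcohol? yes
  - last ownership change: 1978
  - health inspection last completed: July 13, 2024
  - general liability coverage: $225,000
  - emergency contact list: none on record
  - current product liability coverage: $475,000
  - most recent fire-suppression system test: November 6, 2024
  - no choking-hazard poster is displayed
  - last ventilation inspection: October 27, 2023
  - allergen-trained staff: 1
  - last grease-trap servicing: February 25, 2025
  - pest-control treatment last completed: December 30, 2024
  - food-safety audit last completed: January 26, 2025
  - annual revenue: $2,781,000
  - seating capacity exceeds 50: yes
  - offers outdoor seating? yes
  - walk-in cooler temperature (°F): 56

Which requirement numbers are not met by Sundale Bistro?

1, 2, 3, 4, 5, 7, 9, 10, 11, 12

1. pest-control treatment 106 days ago vs limit 90 → not met
2. choking-hazard poster absent → not met
3. food-safety audit 79 days ago vs limit 60 → not met
4. product liability coverage $475,000 < $675,000 → not met
5. walk-in cooler temperature (°F) 56 > 38 → not met
6. ventilation inspection 536 days ago vs limit 540 → met
7. fire-suppression system test 160 days ago vs limit 120 → not met
8. general liability coverage $225,000 ≥ $225,000 → met
9. condition 'offers outdoor seating' holds; health inspection 276 days ago vs limit 270 → not met
10. emergency contact list absent → not met
11. condition 'serves alcohol' holds; grease-trap servicing 49 days ago vs limit 45 → not met
12. condition 'seating capacity exceeds 50' holds; allergen-trained staff 1 < 2 → not met
Not met: 1, 2, 3, 4, 5, 7, 9, 10, 11, 12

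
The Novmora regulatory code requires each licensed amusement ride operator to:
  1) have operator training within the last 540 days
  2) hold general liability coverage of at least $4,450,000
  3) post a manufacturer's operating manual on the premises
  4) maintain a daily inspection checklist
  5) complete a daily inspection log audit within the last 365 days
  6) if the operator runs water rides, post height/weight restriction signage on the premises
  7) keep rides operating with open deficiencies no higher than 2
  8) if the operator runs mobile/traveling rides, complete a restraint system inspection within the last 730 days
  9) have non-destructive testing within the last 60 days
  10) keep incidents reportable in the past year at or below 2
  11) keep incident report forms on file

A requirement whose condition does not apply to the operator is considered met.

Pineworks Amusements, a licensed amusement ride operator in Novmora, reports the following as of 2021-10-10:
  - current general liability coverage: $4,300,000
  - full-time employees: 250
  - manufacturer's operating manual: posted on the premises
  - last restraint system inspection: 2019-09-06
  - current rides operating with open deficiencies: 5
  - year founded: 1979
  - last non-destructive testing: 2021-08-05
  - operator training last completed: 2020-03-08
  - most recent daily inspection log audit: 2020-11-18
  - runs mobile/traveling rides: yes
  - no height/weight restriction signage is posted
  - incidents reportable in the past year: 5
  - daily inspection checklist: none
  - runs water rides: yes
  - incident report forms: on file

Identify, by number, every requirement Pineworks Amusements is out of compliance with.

1. operator training 581 days ago vs limit 540 → not met
2. general liability coverage $4,300,000 < $4,450,000 → not met
3. manufacturer's operating manual present → met
4. daily inspection checklist absent → not met
5. daily inspection log audit 326 days ago vs limit 365 → met
6. condition 'runs water rides' holds; height/weight restriction signage absent → not met
7. rides operating with open deficiencies 5 > 2 → not met
8. condition 'runs mobile/traveling rides' holds; restraint system inspection 765 days ago vs limit 730 → not met
9. non-destructive testing 66 days ago vs limit 60 → not met
10. incidents reportable in the past year 5 > 2 → not met
11. incident report forms present → met
Not met: 1, 2, 4, 6, 7, 8, 9, 10

1, 2, 4, 6, 7, 8, 9, 10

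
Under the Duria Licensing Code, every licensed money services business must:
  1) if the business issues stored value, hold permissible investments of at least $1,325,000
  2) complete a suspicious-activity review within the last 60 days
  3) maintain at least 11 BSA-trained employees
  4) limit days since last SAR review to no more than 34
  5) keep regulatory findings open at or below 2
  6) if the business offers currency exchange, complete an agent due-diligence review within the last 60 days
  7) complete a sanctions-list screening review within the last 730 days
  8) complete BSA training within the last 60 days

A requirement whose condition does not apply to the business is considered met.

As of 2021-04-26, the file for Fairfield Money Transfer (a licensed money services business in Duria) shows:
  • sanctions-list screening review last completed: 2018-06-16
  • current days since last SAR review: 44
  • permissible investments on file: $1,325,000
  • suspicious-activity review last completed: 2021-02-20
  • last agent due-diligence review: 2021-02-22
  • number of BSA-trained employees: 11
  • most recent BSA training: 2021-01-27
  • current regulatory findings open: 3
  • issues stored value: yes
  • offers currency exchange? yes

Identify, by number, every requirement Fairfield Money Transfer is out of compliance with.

2, 4, 5, 6, 7, 8

1. condition 'issues stored value' holds; permissible investments $1,325,000 ≥ $1,325,000 → met
2. suspicious-activity review 65 days ago vs limit 60 → not met
3. BSA-trained employees 11 ≥ 11 → met
4. days since last SAR review 44 > 34 → not met
5. regulatory findings open 3 > 2 → not met
6. condition 'offers currency exchange' holds; agent due-diligence review 63 days ago vs limit 60 → not met
7. sanctions-list screening review 1045 days ago vs limit 730 → not met
8. BSA training 89 days ago vs limit 60 → not met
Not met: 2, 4, 5, 6, 7, 8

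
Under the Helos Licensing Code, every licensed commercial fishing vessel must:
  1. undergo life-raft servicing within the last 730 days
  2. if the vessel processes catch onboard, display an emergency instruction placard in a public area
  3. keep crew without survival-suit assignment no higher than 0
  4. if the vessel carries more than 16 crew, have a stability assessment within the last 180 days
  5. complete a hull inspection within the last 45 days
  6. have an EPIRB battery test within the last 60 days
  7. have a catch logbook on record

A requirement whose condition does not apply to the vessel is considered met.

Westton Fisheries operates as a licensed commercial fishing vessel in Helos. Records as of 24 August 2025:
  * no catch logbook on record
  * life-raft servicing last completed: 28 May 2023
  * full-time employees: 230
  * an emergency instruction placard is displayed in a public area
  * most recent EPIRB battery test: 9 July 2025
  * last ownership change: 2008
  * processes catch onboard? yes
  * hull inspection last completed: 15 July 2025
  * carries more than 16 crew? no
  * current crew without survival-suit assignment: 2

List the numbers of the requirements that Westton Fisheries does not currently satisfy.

1. life-raft servicing 819 days ago vs limit 730 → not met
2. condition 'processes catch onboard' holds; emergency instruction placard present → met
3. crew without survival-suit assignment 2 > 0 → not met
4. condition 'carries more than 16 crew' does not hold → requirement n/a → met
5. hull inspection 40 days ago vs limit 45 → met
6. EPIRB battery test 46 days ago vs limit 60 → met
7. catch logbook absent → not met
Not met: 1, 3, 7

1, 3, 7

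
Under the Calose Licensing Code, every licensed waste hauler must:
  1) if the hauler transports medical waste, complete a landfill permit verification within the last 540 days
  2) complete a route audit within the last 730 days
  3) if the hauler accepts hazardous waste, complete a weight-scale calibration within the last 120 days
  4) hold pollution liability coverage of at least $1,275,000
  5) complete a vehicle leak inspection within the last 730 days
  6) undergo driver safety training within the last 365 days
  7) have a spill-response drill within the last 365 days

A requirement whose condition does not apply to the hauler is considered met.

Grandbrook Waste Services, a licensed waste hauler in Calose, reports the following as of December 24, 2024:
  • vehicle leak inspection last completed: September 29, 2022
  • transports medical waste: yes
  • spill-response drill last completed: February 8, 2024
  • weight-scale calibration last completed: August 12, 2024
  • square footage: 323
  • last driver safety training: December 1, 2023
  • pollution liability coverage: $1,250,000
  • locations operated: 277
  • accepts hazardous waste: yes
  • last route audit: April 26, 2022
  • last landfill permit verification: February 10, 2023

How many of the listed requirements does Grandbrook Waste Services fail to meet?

6

1. condition 'transports medical waste' holds; landfill permit verification 683 days ago vs limit 540 → not met
2. route audit 973 days ago vs limit 730 → not met
3. condition 'accepts hazardous waste' holds; weight-scale calibration 134 days ago vs limit 120 → not met
4. pollution liability coverage $1,250,000 < $1,275,000 → not met
5. vehicle leak inspection 817 days ago vs limit 730 → not met
6. driver safety training 389 days ago vs limit 365 → not met
7. spill-response drill 320 days ago vs limit 365 → met
Not met: 6 of 7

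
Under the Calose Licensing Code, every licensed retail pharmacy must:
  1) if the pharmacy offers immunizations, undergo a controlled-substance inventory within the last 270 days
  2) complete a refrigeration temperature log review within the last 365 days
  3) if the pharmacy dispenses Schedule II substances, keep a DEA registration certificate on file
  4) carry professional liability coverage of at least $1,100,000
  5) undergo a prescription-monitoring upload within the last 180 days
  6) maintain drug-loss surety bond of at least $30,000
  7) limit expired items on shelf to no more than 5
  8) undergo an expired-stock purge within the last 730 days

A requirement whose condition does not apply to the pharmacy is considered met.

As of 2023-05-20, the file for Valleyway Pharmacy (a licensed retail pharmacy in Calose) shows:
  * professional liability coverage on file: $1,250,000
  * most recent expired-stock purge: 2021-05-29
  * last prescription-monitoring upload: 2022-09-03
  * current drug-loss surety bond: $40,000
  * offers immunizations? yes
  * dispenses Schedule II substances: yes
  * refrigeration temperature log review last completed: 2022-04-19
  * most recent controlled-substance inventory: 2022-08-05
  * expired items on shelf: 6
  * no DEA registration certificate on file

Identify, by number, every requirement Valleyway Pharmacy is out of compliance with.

1, 2, 3, 5, 7

1. condition 'offers immunizations' holds; controlled-substance inventory 288 days ago vs limit 270 → not met
2. refrigeration temperature log review 396 days ago vs limit 365 → not met
3. condition 'dispenses Schedule II substances' holds; DEA registration certificate absent → not met
4. professional liability coverage $1,250,000 ≥ $1,100,000 → met
5. prescription-monitoring upload 259 days ago vs limit 180 → not met
6. drug-loss surety bond $40,000 ≥ $30,000 → met
7. expired items on shelf 6 > 5 → not met
8. expired-stock purge 721 days ago vs limit 730 → met
Not met: 1, 2, 3, 5, 7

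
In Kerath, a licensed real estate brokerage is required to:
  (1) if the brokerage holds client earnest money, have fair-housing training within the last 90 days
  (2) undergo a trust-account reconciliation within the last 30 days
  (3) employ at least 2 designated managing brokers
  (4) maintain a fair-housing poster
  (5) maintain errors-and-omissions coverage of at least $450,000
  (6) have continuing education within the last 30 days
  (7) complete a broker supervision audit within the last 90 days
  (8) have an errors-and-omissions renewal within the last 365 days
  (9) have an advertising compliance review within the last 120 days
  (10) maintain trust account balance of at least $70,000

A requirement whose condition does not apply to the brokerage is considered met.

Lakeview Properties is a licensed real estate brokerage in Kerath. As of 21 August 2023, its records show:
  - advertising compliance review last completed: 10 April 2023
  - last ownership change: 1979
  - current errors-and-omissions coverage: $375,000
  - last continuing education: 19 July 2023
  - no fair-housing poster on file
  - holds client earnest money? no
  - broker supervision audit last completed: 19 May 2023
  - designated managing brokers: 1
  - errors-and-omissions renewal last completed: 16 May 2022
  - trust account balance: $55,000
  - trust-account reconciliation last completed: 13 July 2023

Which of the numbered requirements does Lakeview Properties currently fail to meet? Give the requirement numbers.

1. condition 'holds client earnest money' does not hold → requirement n/a → met
2. trust-account reconciliation 39 days ago vs limit 30 → not met
3. designated managing brokers 1 < 2 → not met
4. fair-housing poster absent → not met
5. errors-and-omissions coverage $375,000 < $450,000 → not met
6. continuing education 33 days ago vs limit 30 → not met
7. broker supervision audit 94 days ago vs limit 90 → not met
8. errors-and-omissions renewal 462 days ago vs limit 365 → not met
9. advertising compliance review 133 days ago vs limit 120 → not met
10. trust account balance $55,000 < $70,000 → not met
Not met: 2, 3, 4, 5, 6, 7, 8, 9, 10

2, 3, 4, 5, 6, 7, 8, 9, 10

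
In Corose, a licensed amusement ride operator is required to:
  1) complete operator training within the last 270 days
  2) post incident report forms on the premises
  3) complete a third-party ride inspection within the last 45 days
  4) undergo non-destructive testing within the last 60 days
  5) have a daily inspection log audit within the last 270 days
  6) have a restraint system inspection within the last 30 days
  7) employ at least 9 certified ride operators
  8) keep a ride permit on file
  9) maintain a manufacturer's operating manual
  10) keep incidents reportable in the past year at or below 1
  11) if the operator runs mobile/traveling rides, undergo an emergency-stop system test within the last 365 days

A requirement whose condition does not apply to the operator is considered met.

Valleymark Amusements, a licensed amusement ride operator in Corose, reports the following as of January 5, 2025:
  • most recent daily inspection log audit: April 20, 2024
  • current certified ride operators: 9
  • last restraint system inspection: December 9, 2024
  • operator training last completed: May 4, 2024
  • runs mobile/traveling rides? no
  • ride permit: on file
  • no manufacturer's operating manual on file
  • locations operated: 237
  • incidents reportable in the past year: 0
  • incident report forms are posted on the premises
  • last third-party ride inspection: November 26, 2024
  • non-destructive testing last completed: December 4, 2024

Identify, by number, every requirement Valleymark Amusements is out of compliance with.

9

1. operator training 246 days ago vs limit 270 → met
2. incident report forms present → met
3. third-party ride inspection 40 days ago vs limit 45 → met
4. non-destructive testing 32 days ago vs limit 60 → met
5. daily inspection log audit 260 days ago vs limit 270 → met
6. restraint system inspection 27 days ago vs limit 30 → met
7. certified ride operators 9 ≥ 9 → met
8. ride permit present → met
9. manufacturer's operating manual absent → not met
10. incidents reportable in the past year 0 ≤ 1 → met
11. condition 'runs mobile/traveling rides' does not hold → requirement n/a → met
Not met: 9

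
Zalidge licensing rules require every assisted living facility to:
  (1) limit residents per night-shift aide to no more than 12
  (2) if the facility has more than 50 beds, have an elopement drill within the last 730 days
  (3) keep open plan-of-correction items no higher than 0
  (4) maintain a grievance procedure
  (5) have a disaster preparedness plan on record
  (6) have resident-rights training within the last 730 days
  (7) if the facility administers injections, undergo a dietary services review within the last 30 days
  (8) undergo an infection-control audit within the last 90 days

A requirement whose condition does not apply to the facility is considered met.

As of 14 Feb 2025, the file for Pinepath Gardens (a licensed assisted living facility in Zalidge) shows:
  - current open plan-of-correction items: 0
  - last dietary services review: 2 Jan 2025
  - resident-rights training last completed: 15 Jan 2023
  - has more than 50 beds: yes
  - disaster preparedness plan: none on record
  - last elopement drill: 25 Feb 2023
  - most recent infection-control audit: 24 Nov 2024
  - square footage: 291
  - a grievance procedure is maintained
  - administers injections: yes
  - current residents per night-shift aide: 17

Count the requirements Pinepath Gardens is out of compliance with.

1. residents per night-shift aide 17 > 12 → not met
2. condition 'has more than 50 beds' holds; elopement drill 720 days ago vs limit 730 → met
3. open plan-of-correction items 0 ≤ 0 → met
4. grievance procedure present → met
5. disaster preparedness plan absent → not met
6. resident-rights training 761 days ago vs limit 730 → not met
7. condition 'administers injections' holds; dietary services review 43 days ago vs limit 30 → not met
8. infection-control audit 82 days ago vs limit 90 → met
Not met: 4 of 8

4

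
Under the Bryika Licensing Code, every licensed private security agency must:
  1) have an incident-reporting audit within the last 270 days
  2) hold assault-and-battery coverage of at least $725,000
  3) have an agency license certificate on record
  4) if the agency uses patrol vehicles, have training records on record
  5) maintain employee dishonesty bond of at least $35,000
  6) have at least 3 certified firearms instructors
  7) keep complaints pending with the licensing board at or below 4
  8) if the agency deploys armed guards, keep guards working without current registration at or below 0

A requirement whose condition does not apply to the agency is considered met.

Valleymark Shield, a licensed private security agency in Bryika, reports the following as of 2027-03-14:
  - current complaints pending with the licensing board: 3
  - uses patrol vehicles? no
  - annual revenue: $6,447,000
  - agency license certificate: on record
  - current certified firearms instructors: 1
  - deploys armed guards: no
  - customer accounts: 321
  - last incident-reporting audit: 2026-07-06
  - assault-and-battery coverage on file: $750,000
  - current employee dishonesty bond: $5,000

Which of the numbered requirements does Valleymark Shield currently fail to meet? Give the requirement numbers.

5, 6

1. incident-reporting audit 251 days ago vs limit 270 → met
2. assault-and-battery coverage $750,000 ≥ $725,000 → met
3. agency license certificate present → met
4. condition 'uses patrol vehicles' does not hold → requirement n/a → met
5. employee dishonesty bond $5,000 < $35,000 → not met
6. certified firearms instructors 1 < 3 → not met
7. complaints pending with the licensing board 3 ≤ 4 → met
8. condition 'deploys armed guards' does not hold → requirement n/a → met
Not met: 5, 6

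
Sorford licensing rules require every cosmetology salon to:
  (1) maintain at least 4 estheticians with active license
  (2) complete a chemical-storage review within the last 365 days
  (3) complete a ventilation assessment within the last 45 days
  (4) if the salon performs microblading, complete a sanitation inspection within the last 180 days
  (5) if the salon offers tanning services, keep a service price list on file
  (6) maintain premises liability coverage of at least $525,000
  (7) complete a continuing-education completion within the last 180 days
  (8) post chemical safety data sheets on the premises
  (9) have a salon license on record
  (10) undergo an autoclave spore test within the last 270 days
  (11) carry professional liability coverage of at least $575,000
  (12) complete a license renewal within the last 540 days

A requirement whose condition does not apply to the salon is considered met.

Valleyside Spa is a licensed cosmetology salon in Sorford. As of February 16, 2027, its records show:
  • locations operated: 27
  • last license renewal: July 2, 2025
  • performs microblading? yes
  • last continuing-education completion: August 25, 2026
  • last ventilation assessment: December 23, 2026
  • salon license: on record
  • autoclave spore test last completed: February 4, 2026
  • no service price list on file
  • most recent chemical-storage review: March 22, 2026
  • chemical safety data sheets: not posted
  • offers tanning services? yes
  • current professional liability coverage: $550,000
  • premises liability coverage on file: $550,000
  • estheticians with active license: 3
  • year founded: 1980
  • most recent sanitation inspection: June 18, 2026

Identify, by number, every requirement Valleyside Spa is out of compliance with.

1. estheticians with active license 3 < 4 → not met
2. chemical-storage review 331 days ago vs limit 365 → met
3. ventilation assessment 55 days ago vs limit 45 → not met
4. condition 'performs microblading' holds; sanitation inspection 243 days ago vs limit 180 → not met
5. condition 'offers tanning services' holds; service price list absent → not met
6. premises liability coverage $550,000 ≥ $525,000 → met
7. continuing-education completion 175 days ago vs limit 180 → met
8. chemical safety data sheets absent → not met
9. salon license present → met
10. autoclave spore test 377 days ago vs limit 270 → not met
11. professional liability coverage $550,000 < $575,000 → not met
12. license renewal 594 days ago vs limit 540 → not met
Not met: 1, 3, 4, 5, 8, 10, 11, 12

1, 3, 4, 5, 8, 10, 11, 12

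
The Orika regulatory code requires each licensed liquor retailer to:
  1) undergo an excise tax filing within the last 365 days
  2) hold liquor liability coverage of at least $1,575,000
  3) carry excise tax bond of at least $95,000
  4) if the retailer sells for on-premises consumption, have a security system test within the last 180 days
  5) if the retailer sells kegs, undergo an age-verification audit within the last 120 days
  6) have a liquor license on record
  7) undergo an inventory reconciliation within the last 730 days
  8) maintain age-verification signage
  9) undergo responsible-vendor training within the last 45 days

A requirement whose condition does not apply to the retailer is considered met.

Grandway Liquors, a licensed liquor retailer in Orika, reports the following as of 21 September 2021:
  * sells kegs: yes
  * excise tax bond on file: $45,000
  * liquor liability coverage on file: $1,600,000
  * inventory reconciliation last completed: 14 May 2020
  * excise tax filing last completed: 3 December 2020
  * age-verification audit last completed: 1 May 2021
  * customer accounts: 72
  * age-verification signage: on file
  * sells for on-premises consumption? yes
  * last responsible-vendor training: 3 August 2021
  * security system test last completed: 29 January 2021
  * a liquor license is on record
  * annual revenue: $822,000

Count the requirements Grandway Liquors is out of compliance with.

1. excise tax filing 292 days ago vs limit 365 → met
2. liquor liability coverage $1,600,000 ≥ $1,575,000 → met
3. excise tax bond $45,000 < $95,000 → not met
4. condition 'sells for on-premises consumption' holds; security system test 235 days ago vs limit 180 → not met
5. condition 'sells kegs' holds; age-verification audit 143 days ago vs limit 120 → not met
6. liquor license present → met
7. inventory reconciliation 495 days ago vs limit 730 → met
8. age-verification signage present → met
9. responsible-vendor training 49 days ago vs limit 45 → not met
Not met: 4 of 9

4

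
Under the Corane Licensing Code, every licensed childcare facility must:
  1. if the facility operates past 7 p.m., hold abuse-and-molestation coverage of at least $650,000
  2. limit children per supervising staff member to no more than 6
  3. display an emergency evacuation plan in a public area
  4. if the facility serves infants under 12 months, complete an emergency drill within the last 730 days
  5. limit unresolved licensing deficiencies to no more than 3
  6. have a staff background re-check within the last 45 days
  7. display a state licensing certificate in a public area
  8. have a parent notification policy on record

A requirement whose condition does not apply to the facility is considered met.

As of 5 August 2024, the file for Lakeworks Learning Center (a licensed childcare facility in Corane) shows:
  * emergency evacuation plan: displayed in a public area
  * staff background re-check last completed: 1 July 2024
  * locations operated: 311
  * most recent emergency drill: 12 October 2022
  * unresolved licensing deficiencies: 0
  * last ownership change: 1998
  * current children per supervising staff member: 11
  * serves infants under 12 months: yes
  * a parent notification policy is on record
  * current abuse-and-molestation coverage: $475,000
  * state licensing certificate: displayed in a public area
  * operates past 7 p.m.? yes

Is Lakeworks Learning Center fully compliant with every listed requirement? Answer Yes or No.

1. condition 'operates past 7 p.m.' holds; abuse-and-molestation coverage $475,000 < $650,000 → not met
2. children per supervising staff member 11 > 6 → not met
3. emergency evacuation plan present → met
4. condition 'serves infants under 12 months' holds; emergency drill 663 days ago vs limit 730 → met
5. unresolved licensing deficiencies 0 ≤ 3 → met
6. staff background re-check 35 days ago vs limit 45 → met
7. state licensing certificate present → met
8. parent notification policy present → met
Not met: 1, 2

No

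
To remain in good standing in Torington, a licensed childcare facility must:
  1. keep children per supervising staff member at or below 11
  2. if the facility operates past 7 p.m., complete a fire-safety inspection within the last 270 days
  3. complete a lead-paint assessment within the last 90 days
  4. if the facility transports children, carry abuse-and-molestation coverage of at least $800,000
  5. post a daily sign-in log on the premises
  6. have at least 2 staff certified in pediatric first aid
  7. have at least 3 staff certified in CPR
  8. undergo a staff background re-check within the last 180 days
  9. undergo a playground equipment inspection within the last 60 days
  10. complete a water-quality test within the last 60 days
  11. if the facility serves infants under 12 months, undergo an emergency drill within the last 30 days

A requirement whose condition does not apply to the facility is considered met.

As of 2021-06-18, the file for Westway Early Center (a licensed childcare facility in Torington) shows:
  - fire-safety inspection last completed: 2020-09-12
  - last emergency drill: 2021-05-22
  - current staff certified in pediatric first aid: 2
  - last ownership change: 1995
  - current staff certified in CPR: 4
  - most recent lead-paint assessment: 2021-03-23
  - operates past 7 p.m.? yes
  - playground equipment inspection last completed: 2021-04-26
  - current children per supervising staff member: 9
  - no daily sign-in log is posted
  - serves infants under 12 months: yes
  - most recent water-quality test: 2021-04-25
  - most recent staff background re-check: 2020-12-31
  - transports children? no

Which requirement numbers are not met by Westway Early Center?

2, 5

1. children per supervising staff member 9 ≤ 11 → met
2. condition 'operates past 7 p.m.' holds; fire-safety inspection 279 days ago vs limit 270 → not met
3. lead-paint assessment 87 days ago vs limit 90 → met
4. condition 'transports children' does not hold → requirement n/a → met
5. daily sign-in log absent → not met
6. staff certified in pediatric first aid 2 ≥ 2 → met
7. staff certified in CPR 4 ≥ 3 → met
8. staff background re-check 169 days ago vs limit 180 → met
9. playground equipment inspection 53 days ago vs limit 60 → met
10. water-quality test 54 days ago vs limit 60 → met
11. condition 'serves infants under 12 months' holds; emergency drill 27 days ago vs limit 30 → met
Not met: 2, 5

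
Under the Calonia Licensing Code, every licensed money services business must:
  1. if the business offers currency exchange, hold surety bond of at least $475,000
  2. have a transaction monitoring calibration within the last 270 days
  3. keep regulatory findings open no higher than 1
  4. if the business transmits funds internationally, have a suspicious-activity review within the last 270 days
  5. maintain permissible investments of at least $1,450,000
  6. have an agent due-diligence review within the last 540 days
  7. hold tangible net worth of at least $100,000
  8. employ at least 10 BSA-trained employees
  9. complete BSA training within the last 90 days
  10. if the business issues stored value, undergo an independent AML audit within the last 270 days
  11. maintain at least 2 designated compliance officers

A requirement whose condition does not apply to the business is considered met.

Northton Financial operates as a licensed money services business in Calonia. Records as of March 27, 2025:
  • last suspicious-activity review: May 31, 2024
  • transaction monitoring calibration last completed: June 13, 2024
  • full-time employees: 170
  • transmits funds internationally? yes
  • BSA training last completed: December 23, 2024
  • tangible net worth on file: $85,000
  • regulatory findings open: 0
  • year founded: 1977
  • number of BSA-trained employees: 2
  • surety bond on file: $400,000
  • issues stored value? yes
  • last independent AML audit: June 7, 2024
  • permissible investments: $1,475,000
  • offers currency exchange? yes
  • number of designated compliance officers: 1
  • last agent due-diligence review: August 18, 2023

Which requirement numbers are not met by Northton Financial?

1. condition 'offers currency exchange' holds; surety bond $400,000 < $475,000 → not met
2. transaction monitoring calibration 287 days ago vs limit 270 → not met
3. regulatory findings open 0 ≤ 1 → met
4. condition 'transmits funds internationally' holds; suspicious-activity review 300 days ago vs limit 270 → not met
5. permissible investments $1,475,000 ≥ $1,450,000 → met
6. agent due-diligence review 587 days ago vs limit 540 → not met
7. tangible net worth $85,000 < $100,000 → not met
8. BSA-trained employees 2 < 10 → not met
9. BSA training 94 days ago vs limit 90 → not met
10. condition 'issues stored value' holds; independent AML audit 293 days ago vs limit 270 → not met
11. designated compliance officers 1 < 2 → not met
Not met: 1, 2, 4, 6, 7, 8, 9, 10, 11

1, 2, 4, 6, 7, 8, 9, 10, 11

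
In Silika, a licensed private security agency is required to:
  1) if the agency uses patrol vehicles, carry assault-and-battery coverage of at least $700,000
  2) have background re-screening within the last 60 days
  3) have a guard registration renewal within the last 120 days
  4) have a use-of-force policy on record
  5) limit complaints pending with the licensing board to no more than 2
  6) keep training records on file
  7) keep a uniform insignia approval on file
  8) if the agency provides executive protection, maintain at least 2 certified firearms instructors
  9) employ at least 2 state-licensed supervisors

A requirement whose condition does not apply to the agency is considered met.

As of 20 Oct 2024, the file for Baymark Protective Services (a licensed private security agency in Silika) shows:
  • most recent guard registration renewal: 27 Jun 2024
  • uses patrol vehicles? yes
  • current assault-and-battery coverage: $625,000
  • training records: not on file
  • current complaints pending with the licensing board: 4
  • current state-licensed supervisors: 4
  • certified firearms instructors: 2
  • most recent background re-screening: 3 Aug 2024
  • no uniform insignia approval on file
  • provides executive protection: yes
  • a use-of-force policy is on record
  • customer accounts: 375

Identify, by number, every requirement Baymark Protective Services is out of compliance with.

1, 2, 5, 6, 7

1. condition 'uses patrol vehicles' holds; assault-and-battery coverage $625,000 < $700,000 → not met
2. background re-screening 78 days ago vs limit 60 → not met
3. guard registration renewal 115 days ago vs limit 120 → met
4. use-of-force policy present → met
5. complaints pending with the licensing board 4 > 2 → not met
6. training records absent → not met
7. uniform insignia approval absent → not met
8. condition 'provides executive protection' holds; certified firearms instructors 2 ≥ 2 → met
9. state-licensed supervisors 4 ≥ 2 → met
Not met: 1, 2, 5, 6, 7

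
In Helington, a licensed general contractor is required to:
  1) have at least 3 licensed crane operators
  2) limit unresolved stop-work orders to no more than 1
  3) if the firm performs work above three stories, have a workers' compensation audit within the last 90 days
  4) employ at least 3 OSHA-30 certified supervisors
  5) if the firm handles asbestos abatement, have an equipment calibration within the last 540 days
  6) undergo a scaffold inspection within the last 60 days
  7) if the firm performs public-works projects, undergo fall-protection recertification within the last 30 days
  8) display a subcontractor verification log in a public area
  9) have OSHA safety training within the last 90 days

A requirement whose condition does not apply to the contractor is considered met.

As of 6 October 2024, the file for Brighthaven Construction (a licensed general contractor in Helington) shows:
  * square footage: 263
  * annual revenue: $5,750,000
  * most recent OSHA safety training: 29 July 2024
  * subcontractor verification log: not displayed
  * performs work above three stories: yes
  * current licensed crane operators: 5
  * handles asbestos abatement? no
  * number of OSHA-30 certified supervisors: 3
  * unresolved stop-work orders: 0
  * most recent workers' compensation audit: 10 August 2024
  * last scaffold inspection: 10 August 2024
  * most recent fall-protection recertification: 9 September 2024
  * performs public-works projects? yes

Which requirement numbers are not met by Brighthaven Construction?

8

1. licensed crane operators 5 ≥ 3 → met
2. unresolved stop-work orders 0 ≤ 1 → met
3. condition 'performs work above three stories' holds; workers' compensation audit 57 days ago vs limit 90 → met
4. OSHA-30 certified supervisors 3 ≥ 3 → met
5. condition 'handles asbestos abatement' does not hold → requirement n/a → met
6. scaffold inspection 57 days ago vs limit 60 → met
7. condition 'performs public-works projects' holds; fall-protection recertification 27 days ago vs limit 30 → met
8. subcontractor verification log absent → not met
9. OSHA safety training 69 days ago vs limit 90 → met
Not met: 8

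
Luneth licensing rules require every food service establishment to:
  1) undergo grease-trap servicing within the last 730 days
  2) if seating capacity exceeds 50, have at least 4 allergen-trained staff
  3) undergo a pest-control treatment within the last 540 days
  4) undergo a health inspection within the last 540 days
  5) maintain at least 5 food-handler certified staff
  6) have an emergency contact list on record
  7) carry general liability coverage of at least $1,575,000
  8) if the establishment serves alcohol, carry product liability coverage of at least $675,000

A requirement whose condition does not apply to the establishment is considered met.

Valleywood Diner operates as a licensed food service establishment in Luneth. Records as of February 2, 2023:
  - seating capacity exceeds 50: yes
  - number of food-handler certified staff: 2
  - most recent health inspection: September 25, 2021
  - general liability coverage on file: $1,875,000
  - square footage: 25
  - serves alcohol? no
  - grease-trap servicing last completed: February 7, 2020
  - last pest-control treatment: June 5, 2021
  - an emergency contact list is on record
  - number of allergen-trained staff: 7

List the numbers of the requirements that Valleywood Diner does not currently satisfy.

1, 3, 5

1. grease-trap servicing 1091 days ago vs limit 730 → not met
2. condition 'seating capacity exceeds 50' holds; allergen-trained staff 7 ≥ 4 → met
3. pest-control treatment 607 days ago vs limit 540 → not met
4. health inspection 495 days ago vs limit 540 → met
5. food-handler certified staff 2 < 5 → not met
6. emergency contact list present → met
7. general liability coverage $1,875,000 ≥ $1,575,000 → met
8. condition 'serves alcohol' does not hold → requirement n/a → met
Not met: 1, 3, 5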